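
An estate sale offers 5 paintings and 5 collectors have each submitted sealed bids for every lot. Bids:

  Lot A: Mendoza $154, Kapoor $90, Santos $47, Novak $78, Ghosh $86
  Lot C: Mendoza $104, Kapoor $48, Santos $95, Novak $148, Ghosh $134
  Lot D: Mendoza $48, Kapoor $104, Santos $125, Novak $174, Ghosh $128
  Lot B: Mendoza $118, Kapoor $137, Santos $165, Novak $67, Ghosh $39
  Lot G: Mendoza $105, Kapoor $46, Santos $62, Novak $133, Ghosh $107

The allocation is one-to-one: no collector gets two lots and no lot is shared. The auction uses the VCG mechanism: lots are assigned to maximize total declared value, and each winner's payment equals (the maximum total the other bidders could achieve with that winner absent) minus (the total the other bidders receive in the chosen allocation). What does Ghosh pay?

Ghosh pays $15.

Efficient allocation: Mendoza→Lot A ($154), Kapoor→Lot D ($104), Santos→Lot B ($165), Novak→Lot G ($133), Ghosh→Lot C ($134); total welfare W = $690.
Ghosh receives Lot C at value $134, so the others get W − 134 = $556.
Without Ghosh: best allocation of the remaining 4 bidders over all 5 lots is Mendoza→Lot A ($154), Kapoor→Lot D ($104), Santos→Lot B ($165), Novak→Lot C ($148), total $571.
VCG payment = (others' best without Ghosh) − (others' welfare with Ghosh) = 571 − 556 = $15.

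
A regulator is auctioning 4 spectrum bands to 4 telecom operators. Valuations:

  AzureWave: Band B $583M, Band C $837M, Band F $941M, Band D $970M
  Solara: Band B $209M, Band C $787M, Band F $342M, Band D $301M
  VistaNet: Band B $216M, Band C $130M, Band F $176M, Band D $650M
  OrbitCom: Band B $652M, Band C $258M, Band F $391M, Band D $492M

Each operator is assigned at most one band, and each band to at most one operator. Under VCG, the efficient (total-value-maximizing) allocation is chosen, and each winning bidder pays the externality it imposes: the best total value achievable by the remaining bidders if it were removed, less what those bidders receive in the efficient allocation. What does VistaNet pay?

Efficient allocation: AzureWave→Band F ($941M), Solara→Band C ($787M), VistaNet→Band D ($650M), OrbitCom→Band B ($652M); total welfare W = $3030M.
VistaNet receives Band D at value $650M, so the others get W − 650 = $2380M.
Without VistaNet: best allocation of the remaining 3 bidders over all 4 bands is AzureWave→Band D ($970M), Solara→Band C ($787M), OrbitCom→Band B ($652M), total $2409M.
VCG payment = (others' best without VistaNet) − (others' welfare with VistaNet) = 2409 − 2380 = $29M.

VistaNet pays $29M.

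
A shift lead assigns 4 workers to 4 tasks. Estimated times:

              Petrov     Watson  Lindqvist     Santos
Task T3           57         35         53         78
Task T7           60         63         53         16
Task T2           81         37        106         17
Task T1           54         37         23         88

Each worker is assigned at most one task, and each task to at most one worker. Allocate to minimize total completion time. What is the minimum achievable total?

Optimal: Petrov→Task T3 (57 min), Watson→Task T2 (37 min), Lindqvist→Task T1 (23 min), Santos→Task T7 (16 min) — total 57+37+23+16 = 133 min.
Row-greedy (each worker in turn takes its cheapest remaining task) gives 159 min, worse by 26.
Next-best assignment: Petrov→Task T7, Watson→Task T3, Lindqvist→Task T1, Santos→Task T2 = 135 min.
Swapping Lindqvist↔Petrov (Lindqvist→Task T3 53 min, Petrov→Task T1 54 min) adds 27.

Min total: 133 min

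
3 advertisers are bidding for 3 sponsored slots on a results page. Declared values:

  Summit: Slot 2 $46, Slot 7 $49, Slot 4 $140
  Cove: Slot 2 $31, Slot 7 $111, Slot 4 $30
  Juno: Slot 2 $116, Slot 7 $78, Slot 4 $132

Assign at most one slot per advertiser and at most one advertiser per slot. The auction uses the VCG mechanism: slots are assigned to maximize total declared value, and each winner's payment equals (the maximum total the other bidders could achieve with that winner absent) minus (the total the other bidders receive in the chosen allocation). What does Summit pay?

Summit pays $16.

Efficient allocation: Summit→Slot 4 ($140), Cove→Slot 7 ($111), Juno→Slot 2 ($116); total welfare W = $367.
Summit receives Slot 4 at value $140, so the others get W − 140 = $227.
Without Summit: best allocation of the remaining 2 bidders over all 3 slots is Cove→Slot 7 ($111), Juno→Slot 4 ($132), total $243.
VCG payment = (others' best without Summit) − (others' welfare with Summit) = 243 − 227 = $16.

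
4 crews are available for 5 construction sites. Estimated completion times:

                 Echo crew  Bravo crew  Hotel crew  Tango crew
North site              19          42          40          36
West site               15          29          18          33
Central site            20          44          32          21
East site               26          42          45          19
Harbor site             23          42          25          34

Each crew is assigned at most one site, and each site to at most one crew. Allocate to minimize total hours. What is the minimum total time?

Optimal: Echo crew→North site (19 hours), Bravo crew→West site (29 hours), Hotel crew→Harbor site (25 hours), Tango crew→East site (19 hours) — total 19+29+25+19 = 92 hours.
Column-greedy (each site in turn goes to its cheapest remaining crew) gives 100 hours, worse by 8.
Next-best assignment: Echo crew→Central site, Bravo crew→West site, Hotel crew→Harbor site, Tango crew→East site = 93 hours.

Minimum total: 92 hours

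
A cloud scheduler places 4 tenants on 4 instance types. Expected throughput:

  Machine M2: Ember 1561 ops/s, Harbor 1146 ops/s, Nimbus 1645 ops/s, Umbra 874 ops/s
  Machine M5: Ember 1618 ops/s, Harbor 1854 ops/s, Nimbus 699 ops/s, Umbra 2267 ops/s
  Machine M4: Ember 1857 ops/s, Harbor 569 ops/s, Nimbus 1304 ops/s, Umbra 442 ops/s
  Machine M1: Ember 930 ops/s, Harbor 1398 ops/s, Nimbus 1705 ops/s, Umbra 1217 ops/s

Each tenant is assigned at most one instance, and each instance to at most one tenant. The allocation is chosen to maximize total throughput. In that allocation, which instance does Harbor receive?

Harbor receives Machine M1.

This is a one-to-one assignment (maximum-weight bipartite matching).
Optimal: Ember→Machine M4 (1857 ops/s), Harbor→Machine M1 (1398 ops/s), Nimbus→Machine M2 (1645 ops/s), Umbra→Machine M5 (2267 ops/s) — total 1857+1398+1645+2267 = 7167 ops/s.
Row-greedy (each tenant in turn takes its best remaining instance) gives 6290 ops/s, worse by 877.
Checked against all permutations: 7167 ops/s is optimal.
Harbor's own top instance is Machine M5 (1854 ops/s), but forcing Harbor→Machine M5 and reassigning the rest optimally gives only 6573 ops/s — worse by 594.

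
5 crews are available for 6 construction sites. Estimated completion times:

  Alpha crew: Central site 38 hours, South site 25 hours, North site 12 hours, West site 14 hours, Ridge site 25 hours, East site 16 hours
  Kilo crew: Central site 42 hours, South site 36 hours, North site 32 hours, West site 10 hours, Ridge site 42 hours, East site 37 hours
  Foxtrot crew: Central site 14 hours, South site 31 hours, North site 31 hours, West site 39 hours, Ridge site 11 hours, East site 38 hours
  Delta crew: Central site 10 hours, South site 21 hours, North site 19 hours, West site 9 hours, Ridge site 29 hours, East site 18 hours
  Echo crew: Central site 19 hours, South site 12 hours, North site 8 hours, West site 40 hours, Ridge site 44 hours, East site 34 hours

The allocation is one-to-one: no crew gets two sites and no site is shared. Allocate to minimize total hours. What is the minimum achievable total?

This is the linear assignment problem.
Optimal: Alpha crew→North site (12 hours), Kilo crew→West site (10 hours), Foxtrot crew→Ridge site (11 hours), Delta crew→Central site (10 hours), Echo crew→South site (12 hours) — total 12+10+11+10+12 = 55 hours.
Min-entry greedy (repeatedly take the single cheapest remaining cell) gives 80 hours, worse by 25.
Swapping Kilo crew↔Alpha crew (Kilo crew→North site 32 hours, Alpha crew→West site 14 hours) adds 24.
Checked against all permutations: 55 hours is optimal.

Minimum total: 55 hours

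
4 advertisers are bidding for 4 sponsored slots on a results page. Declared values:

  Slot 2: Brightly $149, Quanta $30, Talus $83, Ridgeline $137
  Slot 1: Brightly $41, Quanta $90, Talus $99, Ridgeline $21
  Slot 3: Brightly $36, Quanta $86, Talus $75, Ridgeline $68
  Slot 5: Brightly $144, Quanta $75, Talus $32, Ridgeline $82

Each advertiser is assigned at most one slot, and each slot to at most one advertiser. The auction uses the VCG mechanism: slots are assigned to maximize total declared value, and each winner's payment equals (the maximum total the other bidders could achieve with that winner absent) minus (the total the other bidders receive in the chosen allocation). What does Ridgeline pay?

Ridgeline pays $5.

Efficient allocation: Brightly→Slot 5 ($144), Quanta→Slot 3 ($86), Talus→Slot 1 ($99), Ridgeline→Slot 2 ($137); total welfare W = $466.
Ridgeline receives Slot 2 at value $137, so the others get W − 137 = $329.
Without Ridgeline: best allocation of the remaining 3 bidders over all 4 slots is Brightly→Slot 2 ($149), Quanta→Slot 3 ($86), Talus→Slot 1 ($99), total $334.
VCG payment = (others' best without Ridgeline) − (others' welfare with Ridgeline) = 334 − 329 = $5.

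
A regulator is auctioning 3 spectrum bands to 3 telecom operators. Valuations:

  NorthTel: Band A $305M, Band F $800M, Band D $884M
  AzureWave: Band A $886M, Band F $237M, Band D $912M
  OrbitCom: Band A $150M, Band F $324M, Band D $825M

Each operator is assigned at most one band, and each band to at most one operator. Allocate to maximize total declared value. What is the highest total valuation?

Optimal: NorthTel→Band F ($800M), AzureWave→Band A ($886M), OrbitCom→Band D ($825M) — total 800+886+825 = $2511M.
Row-greedy (each operator in turn takes its best remaining band) gives $2094M, worse by 417.

Max total: $2511M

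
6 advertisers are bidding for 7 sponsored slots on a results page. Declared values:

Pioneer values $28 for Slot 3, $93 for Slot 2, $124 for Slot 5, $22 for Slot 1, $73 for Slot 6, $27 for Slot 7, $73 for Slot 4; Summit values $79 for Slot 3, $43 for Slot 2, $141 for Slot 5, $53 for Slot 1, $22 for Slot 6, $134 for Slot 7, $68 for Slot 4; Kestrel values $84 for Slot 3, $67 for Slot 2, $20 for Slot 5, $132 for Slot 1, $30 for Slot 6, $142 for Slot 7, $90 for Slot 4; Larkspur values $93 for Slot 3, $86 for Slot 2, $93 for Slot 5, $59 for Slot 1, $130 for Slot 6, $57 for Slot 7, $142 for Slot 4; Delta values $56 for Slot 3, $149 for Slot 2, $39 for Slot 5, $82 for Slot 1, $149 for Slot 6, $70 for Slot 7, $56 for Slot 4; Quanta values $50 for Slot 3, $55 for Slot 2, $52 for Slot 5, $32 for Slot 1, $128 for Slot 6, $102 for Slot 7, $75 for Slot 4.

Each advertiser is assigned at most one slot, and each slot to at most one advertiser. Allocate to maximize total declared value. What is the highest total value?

Optimal: Pioneer→Slot 5 ($124), Summit→Slot 7 ($134), Kestrel→Slot 1 ($132), Larkspur→Slot 4 ($142), Delta→Slot 2 ($149), Quanta→Slot 6 ($128) — total 124+134+132+142+149+128 = $809.
Max-entry greedy (repeatedly take the single best remaining cell) gives $730, worse by 79.
Next-best assignment: Pioneer→Slot 5, Summit→Slot 3, Kestrel→Slot 7, Larkspur→Slot 4, Delta→Slot 2, Quanta→Slot 6 = $764.

Maximum total: $809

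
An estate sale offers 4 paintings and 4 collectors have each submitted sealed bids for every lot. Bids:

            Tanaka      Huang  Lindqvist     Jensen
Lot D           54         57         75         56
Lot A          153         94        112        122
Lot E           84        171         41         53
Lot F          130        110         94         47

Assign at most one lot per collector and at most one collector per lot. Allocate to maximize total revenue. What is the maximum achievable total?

Max total: $498

Optimal: Tanaka→Lot F ($130), Huang→Lot E ($171), Lindqvist→Lot D ($75), Jensen→Lot A ($122) — total 130+171+75+122 = $498.
Column-greedy (each lot in turn goes to its best remaining collector) gives $446, worse by 52.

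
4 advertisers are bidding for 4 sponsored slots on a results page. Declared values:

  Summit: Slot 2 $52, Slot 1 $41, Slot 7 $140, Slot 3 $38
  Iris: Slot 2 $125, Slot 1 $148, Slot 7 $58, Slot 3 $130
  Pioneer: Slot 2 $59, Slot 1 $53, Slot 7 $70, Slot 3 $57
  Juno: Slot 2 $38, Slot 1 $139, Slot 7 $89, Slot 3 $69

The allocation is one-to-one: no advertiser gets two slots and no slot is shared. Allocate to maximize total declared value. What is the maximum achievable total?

Optimal: Summit→Slot 7 ($140), Iris→Slot 3 ($130), Pioneer→Slot 2 ($59), Juno→Slot 1 ($139) — total 140+130+59+139 = $468.
Max-entry greedy (repeatedly take the single best remaining cell) gives $416, worse by 52.

Max total: $468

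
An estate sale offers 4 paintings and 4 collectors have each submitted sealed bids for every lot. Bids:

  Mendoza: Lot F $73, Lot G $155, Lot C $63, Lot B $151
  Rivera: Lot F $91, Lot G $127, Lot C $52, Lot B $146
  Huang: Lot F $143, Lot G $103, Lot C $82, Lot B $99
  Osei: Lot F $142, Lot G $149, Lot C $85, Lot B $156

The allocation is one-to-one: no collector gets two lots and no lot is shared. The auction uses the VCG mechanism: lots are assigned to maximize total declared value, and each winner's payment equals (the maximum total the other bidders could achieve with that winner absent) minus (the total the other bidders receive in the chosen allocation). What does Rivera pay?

Rivera pays $71.

Efficient allocation: Mendoza→Lot G ($155), Rivera→Lot B ($146), Huang→Lot F ($143), Osei→Lot C ($85); total welfare W = $529.
Rivera receives Lot B at value $146, so the others get W − 146 = $383.
Without Rivera: best allocation of the remaining 3 bidders over all 4 lots is Mendoza→Lot G ($155), Huang→Lot F ($143), Osei→Lot B ($156), total $454.
VCG payment = (others' best without Rivera) − (others' welfare with Rivera) = 454 − 383 = $71.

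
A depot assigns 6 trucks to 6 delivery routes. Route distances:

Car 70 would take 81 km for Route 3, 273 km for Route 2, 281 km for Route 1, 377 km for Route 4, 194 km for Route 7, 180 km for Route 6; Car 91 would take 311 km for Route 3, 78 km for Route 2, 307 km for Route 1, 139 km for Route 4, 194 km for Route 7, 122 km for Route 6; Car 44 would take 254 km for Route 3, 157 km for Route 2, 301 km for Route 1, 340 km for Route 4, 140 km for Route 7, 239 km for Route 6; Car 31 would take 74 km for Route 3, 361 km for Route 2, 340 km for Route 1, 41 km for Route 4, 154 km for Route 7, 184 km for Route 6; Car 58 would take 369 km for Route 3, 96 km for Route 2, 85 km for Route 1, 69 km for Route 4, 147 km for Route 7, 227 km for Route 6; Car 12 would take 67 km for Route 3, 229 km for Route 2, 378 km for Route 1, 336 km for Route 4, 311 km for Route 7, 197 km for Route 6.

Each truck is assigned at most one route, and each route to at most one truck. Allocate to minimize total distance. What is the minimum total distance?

Treat this as an assignment problem: match each truck to one route.
Optimal: Car 70→Route 6 (180 km), Car 91→Route 2 (78 km), Car 44→Route 7 (140 km), Car 31→Route 4 (41 km), Car 58→Route 1 (85 km), Car 12→Route 3 (67 km) — total 180+78+140+41+85+67 = 591 km.
Row-greedy (each truck in turn takes its cheapest remaining route) gives 622 km, worse by 31.
Next-best assignment: Car 70→Route 3, Car 91→Route 2, Car 44→Route 7, Car 31→Route 4, Car 58→Route 1, Car 12→Route 6 = 622 km.
Swapping Car 44↔Car 58 (Car 44→Route 1 301 km, Car 58→Route 7 147 km) adds 223.

Minimum total: 591 km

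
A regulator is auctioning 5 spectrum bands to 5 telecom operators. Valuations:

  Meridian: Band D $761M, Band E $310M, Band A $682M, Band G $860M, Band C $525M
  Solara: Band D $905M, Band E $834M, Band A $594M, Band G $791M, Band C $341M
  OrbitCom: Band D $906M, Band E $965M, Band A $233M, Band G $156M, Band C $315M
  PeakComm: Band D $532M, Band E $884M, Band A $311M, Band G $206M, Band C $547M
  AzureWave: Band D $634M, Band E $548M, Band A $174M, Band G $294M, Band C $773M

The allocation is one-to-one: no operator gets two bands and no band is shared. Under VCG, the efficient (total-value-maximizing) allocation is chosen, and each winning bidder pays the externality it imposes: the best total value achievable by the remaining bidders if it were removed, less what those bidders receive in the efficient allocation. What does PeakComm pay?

PeakComm pays $351M.

Efficient allocation: Meridian→Band A ($682M), Solara→Band G ($791M), OrbitCom→Band D ($906M), PeakComm→Band E ($884M), AzureWave→Band C ($773M); total welfare W = $4036M.
PeakComm receives Band E at value $884M, so the others get W − 884 = $3152M.
Without PeakComm: best allocation of the remaining 4 bidders over all 5 bands is Meridian→Band G ($860M), Solara→Band D ($905M), OrbitCom→Band E ($965M), AzureWave→Band C ($773M), total $3503M.
VCG payment = (others' best without PeakComm) − (others' welfare with PeakComm) = 3503 − 3152 = $351M.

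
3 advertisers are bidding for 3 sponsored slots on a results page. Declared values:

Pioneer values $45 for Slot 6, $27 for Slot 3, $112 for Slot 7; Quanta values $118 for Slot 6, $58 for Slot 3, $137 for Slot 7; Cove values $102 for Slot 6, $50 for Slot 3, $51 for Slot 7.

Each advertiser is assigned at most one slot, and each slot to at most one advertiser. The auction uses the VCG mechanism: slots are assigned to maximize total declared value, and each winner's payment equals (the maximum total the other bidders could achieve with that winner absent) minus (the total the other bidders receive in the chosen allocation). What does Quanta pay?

Efficient allocation: Pioneer→Slot 7 ($112), Quanta→Slot 6 ($118), Cove→Slot 3 ($50); total welfare W = $280.
Quanta receives Slot 6 at value $118, so the others get W − 118 = $162.
Without Quanta: best allocation of the remaining 2 bidders over all 3 slots is Pioneer→Slot 7 ($112), Cove→Slot 6 ($102), total $214.
VCG payment = (others' best without Quanta) − (others' welfare with Quanta) = 214 − 162 = $52.

Quanta pays $52.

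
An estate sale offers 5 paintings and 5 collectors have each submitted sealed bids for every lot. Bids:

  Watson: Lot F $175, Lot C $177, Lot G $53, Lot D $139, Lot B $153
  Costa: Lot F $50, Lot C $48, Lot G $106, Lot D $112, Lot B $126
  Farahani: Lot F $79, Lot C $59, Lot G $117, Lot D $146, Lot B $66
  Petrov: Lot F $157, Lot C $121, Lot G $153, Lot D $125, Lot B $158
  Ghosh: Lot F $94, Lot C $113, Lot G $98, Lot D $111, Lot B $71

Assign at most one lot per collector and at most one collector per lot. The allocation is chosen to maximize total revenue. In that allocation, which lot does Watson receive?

Watson receives Lot F.

Optimal: Watson→Lot F ($175), Costa→Lot B ($126), Farahani→Lot D ($146), Petrov→Lot G ($153), Ghosh→Lot C ($113) — total 175+126+146+153+113 = $713.
Next-best assignment: Watson→Lot C, Costa→Lot B, Farahani→Lot D, Petrov→Lot F, Ghosh→Lot G = $704.
Checked against all permutations: $713 is optimal.
Watson's own top lot is Lot C ($177), but forcing Watson→Lot C and reassigning the rest optimally gives only $704 — worse by 9.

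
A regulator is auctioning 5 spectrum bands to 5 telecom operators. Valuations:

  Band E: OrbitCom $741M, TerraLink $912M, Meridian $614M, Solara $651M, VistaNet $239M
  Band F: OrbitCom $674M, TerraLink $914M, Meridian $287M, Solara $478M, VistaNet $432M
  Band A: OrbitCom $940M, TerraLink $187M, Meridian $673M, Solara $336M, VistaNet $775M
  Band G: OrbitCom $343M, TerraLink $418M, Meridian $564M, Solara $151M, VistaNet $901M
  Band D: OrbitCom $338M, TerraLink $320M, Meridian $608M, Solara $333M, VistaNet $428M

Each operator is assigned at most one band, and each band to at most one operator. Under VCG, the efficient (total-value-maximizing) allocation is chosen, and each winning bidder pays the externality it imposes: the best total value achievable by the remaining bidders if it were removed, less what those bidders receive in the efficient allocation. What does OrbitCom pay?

Efficient allocation: OrbitCom→Band A ($940M), TerraLink→Band F ($914M), Meridian→Band D ($608M), Solara→Band E ($651M), VistaNet→Band G ($901M); total welfare W = $4014M.
OrbitCom receives Band A at value $940M, so the others get W − 940 = $3074M.
Without OrbitCom: best allocation of the remaining 4 bidders over all 5 bands is TerraLink→Band F ($914M), Meridian→Band A ($673M), Solara→Band E ($651M), VistaNet→Band G ($901M), total $3139M.
VCG payment = (others' best without OrbitCom) − (others' welfare with OrbitCom) = 3139 − 3074 = $65M.

OrbitCom pays $65M.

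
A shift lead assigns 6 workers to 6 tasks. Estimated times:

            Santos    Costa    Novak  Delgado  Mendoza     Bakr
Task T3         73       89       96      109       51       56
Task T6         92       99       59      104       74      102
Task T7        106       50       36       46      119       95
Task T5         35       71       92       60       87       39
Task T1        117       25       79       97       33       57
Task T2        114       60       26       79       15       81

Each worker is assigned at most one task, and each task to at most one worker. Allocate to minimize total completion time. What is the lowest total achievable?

Treat this as an assignment problem: match each worker to one task.
Optimal: Santos→Task T5 (35 min), Costa→Task T1 (25 min), Novak→Task T6 (59 min), Delgado→Task T7 (46 min), Mendoza→Task T2 (15 min), Bakr→Task T3 (56 min) — total 35+25+59+46+15+56 = 236 min.
Row-greedy (each worker in turn takes its cheapest remaining task) gives 285 min, worse by 49.
Next-best assignment: Santos→Task T3, Costa→Task T1, Novak→Task T6, Delgado→Task T7, Mendoza→Task T2, Bakr→Task T5 = 257 min.
Checked against all permutations: 236 min is optimal.

Minimum total: 236 min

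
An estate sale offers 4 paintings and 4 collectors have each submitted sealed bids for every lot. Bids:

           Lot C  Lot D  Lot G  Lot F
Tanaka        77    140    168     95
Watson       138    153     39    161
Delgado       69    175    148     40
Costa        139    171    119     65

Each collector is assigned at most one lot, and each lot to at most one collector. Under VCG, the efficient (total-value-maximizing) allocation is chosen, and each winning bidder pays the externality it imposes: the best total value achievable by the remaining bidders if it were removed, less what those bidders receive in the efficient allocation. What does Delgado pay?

Delgado pays $32.

Efficient allocation: Tanaka→Lot G ($168), Watson→Lot F ($161), Delgado→Lot D ($175), Costa→Lot C ($139); total welfare W = $643.
Delgado receives Lot D at value $175, so the others get W − 175 = $468.
Without Delgado: best allocation of the remaining 3 bidders over all 4 lots is Tanaka→Lot G ($168), Watson→Lot F ($161), Costa→Lot D ($171), total $500.
VCG payment = (others' best without Delgado) − (others' welfare with Delgado) = 500 − 468 = $32.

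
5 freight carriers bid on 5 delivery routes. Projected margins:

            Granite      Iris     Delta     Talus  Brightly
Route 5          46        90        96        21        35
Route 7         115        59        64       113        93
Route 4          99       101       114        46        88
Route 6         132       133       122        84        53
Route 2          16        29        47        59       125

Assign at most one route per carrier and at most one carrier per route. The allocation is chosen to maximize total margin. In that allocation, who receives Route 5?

Optimal: Granite→Route 6 ($132k), Iris→Route 5 ($90k), Delta→Route 4 ($114k), Talus→Route 7 ($113k), Brightly→Route 2 ($125k) — total 132+90+114+113+125 = $574k.
Iris's own top route is Route 6 ($133k), but forcing Iris→Route 6 and reassigning the rest optimally gives only $566k — worse by 8.

Iris receives Route 5.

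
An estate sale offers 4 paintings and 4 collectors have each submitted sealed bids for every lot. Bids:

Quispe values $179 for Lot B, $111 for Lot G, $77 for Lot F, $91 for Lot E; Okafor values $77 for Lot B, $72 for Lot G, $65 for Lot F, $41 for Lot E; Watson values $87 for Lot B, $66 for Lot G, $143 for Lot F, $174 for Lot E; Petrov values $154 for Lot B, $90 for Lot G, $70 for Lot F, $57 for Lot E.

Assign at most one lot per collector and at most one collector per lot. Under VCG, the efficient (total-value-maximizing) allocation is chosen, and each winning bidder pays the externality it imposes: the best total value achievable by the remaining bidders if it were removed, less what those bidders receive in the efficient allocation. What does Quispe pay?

Quispe pays $71.

Efficient allocation: Quispe→Lot B ($179), Okafor→Lot F ($65), Watson→Lot E ($174), Petrov→Lot G ($90); total welfare W = $508.
Quispe receives Lot B at value $179, so the others get W − 179 = $329.
Without Quispe: best allocation of the remaining 3 bidders over all 4 lots is Okafor→Lot G ($72), Watson→Lot E ($174), Petrov→Lot B ($154), total $400.
VCG payment = (others' best without Quispe) − (others' welfare with Quispe) = 400 − 329 = $71.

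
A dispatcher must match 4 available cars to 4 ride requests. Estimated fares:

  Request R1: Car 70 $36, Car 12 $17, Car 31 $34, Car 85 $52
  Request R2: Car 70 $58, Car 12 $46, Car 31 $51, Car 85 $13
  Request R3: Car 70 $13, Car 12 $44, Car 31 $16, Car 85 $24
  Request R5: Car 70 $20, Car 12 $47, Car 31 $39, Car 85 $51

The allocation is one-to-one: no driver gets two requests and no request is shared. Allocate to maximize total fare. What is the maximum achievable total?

Maximum total: $193

This is the linear assignment problem.
Optimal: Car 70→Request R2 ($58), Car 12→Request R3 ($44), Car 31→Request R5 ($39), Car 85→Request R1 ($52) — total 58+44+39+52 = $193.
Row-greedy (each driver in turn takes its best remaining request) gives $163, worse by 30.
Next-best assignment: Car 70→Request R2, Car 12→Request R3, Car 31→Request R1, Car 85→Request R5 = $187.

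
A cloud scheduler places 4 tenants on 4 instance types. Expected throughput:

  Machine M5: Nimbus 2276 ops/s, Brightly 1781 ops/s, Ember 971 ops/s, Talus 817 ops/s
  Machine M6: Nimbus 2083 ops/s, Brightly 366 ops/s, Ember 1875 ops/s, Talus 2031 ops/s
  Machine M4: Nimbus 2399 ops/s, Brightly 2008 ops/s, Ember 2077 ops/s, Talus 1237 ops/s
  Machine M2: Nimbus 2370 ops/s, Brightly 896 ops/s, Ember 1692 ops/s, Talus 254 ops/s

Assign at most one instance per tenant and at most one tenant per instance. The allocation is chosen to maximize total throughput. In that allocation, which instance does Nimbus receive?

Optimal: Nimbus→Machine M2 (2370 ops/s), Brightly→Machine M5 (1781 ops/s), Ember→Machine M4 (2077 ops/s), Talus→Machine M6 (2031 ops/s) — total 2370+1781+2077+2031 = 8259 ops/s.
Row-greedy (each tenant in turn takes its best remaining instance) gives 6309 ops/s, worse by 1950.
No other one-to-one assignment exceeds 8259 ops/s.
Nimbus's own top instance is Machine M4 (2399 ops/s), but forcing Nimbus→Machine M4 and reassigning the rest optimally gives only 7903 ops/s — worse by 356.

Nimbus receives Machine M2.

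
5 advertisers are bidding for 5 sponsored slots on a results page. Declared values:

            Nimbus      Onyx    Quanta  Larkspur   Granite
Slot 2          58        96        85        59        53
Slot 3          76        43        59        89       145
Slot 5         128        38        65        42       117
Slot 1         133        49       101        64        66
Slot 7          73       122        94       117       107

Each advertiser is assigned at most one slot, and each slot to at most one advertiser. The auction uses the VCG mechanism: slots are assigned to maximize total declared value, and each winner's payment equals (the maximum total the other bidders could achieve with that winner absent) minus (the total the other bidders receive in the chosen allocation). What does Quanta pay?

Quanta pays $5.

Efficient allocation: Nimbus→Slot 5 ($128), Onyx→Slot 2 ($96), Quanta→Slot 1 ($101), Larkspur→Slot 7 ($117), Granite→Slot 3 ($145); total welfare W = $587.
Quanta receives Slot 1 at value $101, so the others get W − 101 = $486.
Without Quanta: best allocation of the remaining 4 bidders over all 5 slots is Nimbus→Slot 1 ($133), Onyx→Slot 2 ($96), Larkspur→Slot 7 ($117), Granite→Slot 3 ($145), total $491.
VCG payment = (others' best without Quanta) − (others' welfare with Quanta) = 491 − 486 = $5.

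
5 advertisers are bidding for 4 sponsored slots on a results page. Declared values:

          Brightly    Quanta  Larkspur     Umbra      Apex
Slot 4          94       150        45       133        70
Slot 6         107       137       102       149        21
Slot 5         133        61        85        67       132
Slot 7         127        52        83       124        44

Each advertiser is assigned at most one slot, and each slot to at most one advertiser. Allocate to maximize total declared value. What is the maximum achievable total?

Optimal: Quanta→Slot 4 ($150), Umbra→Slot 6 ($149), Apex→Slot 5 ($132), Brightly→Slot 7 ($127) — total 150+149+132+127 = $558.
Column-greedy (each slot in turn goes to its best remaining advertiser) gives $515, worse by 43.
Every other assignment is strictly worse.

Maximum total: $558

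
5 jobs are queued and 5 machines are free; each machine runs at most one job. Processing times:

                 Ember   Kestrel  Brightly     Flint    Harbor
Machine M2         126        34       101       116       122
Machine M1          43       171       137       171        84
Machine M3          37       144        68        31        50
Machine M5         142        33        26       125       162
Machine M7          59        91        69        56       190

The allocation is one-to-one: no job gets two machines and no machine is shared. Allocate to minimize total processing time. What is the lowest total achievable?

Minimum total: 209 min

Treat this as an assignment problem: match each job to one machine.
Optimal: Ember→Machine M1 (43 min), Kestrel→Machine M2 (34 min), Brightly→Machine M5 (26 min), Flint→Machine M7 (56 min), Harbor→Machine M3 (50 min) — total 43+34+26+56+50 = 209 min.
Column-greedy (each machine in turn goes to its cheapest remaining job) gives 324 min, worse by 115.
Swapping Flint↔Harbor (Flint→Machine M3 31 min, Harbor→Machine M7 190 min) adds 115.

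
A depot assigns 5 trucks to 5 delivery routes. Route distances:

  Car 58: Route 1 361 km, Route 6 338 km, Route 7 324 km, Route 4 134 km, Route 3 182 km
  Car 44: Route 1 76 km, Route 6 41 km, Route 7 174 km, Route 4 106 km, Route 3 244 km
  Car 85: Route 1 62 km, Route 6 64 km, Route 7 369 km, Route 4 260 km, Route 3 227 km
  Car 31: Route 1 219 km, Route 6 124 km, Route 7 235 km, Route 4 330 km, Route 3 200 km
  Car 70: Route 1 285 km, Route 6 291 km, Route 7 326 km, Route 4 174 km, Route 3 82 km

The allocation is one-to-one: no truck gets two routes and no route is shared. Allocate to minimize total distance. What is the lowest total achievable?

Optimal: Car 58→Route 4 (134 km), Car 44→Route 6 (41 km), Car 85→Route 1 (62 km), Car 31→Route 7 (235 km), Car 70→Route 3 (82 km) — total 134+41+62+235+82 = 554 km.
Row-greedy (each truck in turn takes its cheapest remaining route) gives 763 km, worse by 209.

Min total: 554 km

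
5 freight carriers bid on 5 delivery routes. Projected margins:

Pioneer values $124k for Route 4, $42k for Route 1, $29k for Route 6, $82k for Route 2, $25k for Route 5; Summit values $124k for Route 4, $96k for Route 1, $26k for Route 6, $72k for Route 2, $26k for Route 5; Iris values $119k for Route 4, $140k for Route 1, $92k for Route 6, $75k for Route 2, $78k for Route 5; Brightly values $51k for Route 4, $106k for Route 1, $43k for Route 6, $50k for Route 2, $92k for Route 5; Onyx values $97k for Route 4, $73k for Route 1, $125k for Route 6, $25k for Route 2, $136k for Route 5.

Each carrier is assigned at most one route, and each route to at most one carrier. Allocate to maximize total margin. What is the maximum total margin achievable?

Max total: $563k

Optimal: Pioneer→Route 2 ($82k), Summit→Route 4 ($124k), Iris→Route 1 ($140k), Brightly→Route 5 ($92k), Onyx→Route 6 ($125k) — total 82+124+140+92+125 = $563k.
Max-entry greedy (repeatedly take the single best remaining cell) gives $515k, worse by 48.
Next-best assignment: Pioneer→Route 4, Summit→Route 2, Iris→Route 1, Brightly→Route 5, Onyx→Route 6 = $553k.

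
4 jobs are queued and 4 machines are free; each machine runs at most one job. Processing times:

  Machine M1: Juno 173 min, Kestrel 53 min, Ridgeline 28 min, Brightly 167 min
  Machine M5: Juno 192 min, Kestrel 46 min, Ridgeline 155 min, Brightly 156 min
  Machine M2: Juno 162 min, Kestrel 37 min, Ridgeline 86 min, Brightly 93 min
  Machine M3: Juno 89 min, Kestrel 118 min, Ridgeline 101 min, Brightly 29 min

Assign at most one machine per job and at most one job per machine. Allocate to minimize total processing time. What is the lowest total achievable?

Min total: 256 min

Treat this as an assignment problem: match each job to one machine.
Optimal: Juno→Machine M3 (89 min), Kestrel→Machine M5 (46 min), Ridgeline→Machine M1 (28 min), Brightly→Machine M2 (93 min) — total 89+46+28+93 = 256 min.
Min-entry greedy (repeatedly take the single cheapest remaining cell) gives 286 min, worse by 30.
Checked against all permutations: 256 min is optimal.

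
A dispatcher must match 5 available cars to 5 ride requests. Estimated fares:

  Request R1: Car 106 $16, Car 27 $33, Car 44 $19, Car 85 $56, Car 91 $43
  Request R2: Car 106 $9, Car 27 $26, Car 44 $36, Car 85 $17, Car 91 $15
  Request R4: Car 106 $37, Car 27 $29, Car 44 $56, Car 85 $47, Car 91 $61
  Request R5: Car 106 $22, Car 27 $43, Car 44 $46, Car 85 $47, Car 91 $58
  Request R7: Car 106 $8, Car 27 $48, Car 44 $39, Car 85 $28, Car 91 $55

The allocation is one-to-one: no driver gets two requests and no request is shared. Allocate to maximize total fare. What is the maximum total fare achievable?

Maximum total: $235

This is a one-to-one assignment (maximum-weight bipartite matching).
Optimal: Car 106→Request R4 ($37), Car 27→Request R7 ($48), Car 44→Request R2 ($36), Car 85→Request R1 ($56), Car 91→Request R5 ($58) — total 37+48+36+56+58 = $235.
Max-entry greedy (repeatedly take the single best remaining cell) gives $220, worse by 15.
Checked against all permutations: $235 is optimal.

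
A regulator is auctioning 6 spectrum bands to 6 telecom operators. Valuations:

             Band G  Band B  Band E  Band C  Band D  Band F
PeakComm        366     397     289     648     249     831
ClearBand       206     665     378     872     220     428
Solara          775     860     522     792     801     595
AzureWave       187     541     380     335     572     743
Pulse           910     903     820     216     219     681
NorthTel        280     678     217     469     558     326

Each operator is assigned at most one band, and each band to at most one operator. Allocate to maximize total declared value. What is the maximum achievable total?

Max total: $4548M

Treat this as an assignment problem: match each operator to one band.
Optimal: PeakComm→Band F ($831M), ClearBand→Band C ($872M), Solara→Band G ($775M), AzureWave→Band D ($572M), Pulse→Band E ($820M), NorthTel→Band B ($678M) — total 831+872+775+572+820+678 = $4548M.
Next-best assignment: PeakComm→Band F, ClearBand→Band C, Solara→Band D, AzureWave→Band E, Pulse→Band G, NorthTel→Band B = $4472M.
Swapping ClearBand↔AzureWave (ClearBand→Band D $220M, AzureWave→Band C $335M) loses 889.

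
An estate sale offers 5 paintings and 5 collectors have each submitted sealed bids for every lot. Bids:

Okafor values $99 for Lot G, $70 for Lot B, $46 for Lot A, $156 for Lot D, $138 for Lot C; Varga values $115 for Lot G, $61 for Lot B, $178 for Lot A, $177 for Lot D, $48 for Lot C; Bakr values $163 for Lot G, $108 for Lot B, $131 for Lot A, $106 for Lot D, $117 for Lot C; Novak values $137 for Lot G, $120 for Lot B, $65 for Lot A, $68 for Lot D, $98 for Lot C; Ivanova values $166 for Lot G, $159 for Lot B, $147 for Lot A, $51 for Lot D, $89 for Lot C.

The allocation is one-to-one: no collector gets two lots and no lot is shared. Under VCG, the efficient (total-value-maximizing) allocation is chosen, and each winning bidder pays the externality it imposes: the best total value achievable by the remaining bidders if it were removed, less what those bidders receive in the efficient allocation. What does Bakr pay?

Efficient allocation: Okafor→Lot D ($156), Varga→Lot A ($178), Bakr→Lot G ($163), Novak→Lot C ($98), Ivanova→Lot B ($159); total welfare W = $754.
Bakr receives Lot G at value $163, so the others get W − 163 = $591.
Without Bakr: best allocation of the remaining 4 bidders over all 5 lots is Okafor→Lot D ($156), Varga→Lot A ($178), Novak→Lot G ($137), Ivanova→Lot B ($159), total $630.
VCG payment = (others' best without Bakr) − (others' welfare with Bakr) = 630 − 591 = $39.

Bakr pays $39.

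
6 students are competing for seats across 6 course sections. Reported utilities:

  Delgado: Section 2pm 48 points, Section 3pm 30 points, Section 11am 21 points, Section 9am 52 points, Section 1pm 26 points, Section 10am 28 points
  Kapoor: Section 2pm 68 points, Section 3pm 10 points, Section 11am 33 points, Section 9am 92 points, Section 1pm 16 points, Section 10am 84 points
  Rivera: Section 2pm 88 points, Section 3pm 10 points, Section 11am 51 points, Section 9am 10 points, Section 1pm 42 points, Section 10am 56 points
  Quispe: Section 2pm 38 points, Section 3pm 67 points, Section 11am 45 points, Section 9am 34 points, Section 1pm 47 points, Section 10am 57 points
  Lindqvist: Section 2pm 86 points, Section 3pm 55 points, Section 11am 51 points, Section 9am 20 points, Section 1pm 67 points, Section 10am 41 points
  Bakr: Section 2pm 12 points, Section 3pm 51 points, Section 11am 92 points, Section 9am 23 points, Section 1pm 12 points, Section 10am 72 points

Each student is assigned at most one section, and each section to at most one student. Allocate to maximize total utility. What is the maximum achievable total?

Optimal: Delgado→Section 9am (52 points), Kapoor→Section 10am (84 points), Rivera→Section 2pm (88 points), Quispe→Section 3pm (67 points), Lindqvist→Section 1pm (67 points), Bakr→Section 11am (92 points) — total 52+84+88+67+67+92 = 450 points.
Max-entry greedy (repeatedly take the single best remaining cell) gives 434 points, worse by 16.

Maximum total: 450 points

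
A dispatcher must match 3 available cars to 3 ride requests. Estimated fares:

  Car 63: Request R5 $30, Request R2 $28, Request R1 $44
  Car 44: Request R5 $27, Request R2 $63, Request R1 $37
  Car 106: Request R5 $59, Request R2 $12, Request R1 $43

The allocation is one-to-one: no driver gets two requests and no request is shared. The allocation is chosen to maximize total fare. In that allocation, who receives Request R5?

Car 106 receives Request R5.

This is the linear assignment problem.
Optimal: Car 63→Request R1 ($44), Car 44→Request R2 ($63), Car 106→Request R5 ($59) — total 44+63+59 = $166.
Next-best assignment: Car 63→Request R5, Car 44→Request R2, Car 106→Request R1 = $136.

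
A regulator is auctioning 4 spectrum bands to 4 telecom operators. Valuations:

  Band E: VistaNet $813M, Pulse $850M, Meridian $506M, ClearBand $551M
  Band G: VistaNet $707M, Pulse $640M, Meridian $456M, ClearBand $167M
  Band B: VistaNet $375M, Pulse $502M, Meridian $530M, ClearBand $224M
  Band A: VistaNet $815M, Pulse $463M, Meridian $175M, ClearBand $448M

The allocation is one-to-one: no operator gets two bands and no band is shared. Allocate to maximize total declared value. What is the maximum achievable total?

Maximum total: $2536M

Treat this as an assignment problem: match each operator to one band.
Optimal: VistaNet→Band A ($815M), Pulse→Band G ($640M), Meridian→Band B ($530M), ClearBand→Band E ($551M) — total 815+640+530+551 = $2536M.
Column-greedy (each band in turn goes to its best remaining operator) gives $2535M, worse by 1.
Every other assignment is strictly worse.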